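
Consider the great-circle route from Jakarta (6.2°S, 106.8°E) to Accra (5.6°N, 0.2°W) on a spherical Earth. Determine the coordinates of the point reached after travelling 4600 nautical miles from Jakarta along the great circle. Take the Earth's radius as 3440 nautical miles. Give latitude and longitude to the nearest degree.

Write both endpoints as unit vectors p₁, p₂ with components (cos φ cos λ, cos φ sin λ, sin φ).
The central angle between the endpoints is δ = arccos(p₁·p₂) ≈ 1.875 rad (107.4°). The total great-circle distance is δ·R ≈ 1.875 × 3440 ≈ 6451 nmi, so the target fraction is f = 4600/6451 ≈ 0.713.
Interpolate at f ≈ 0.713 with slerp weights a = sin((1−f)δ)/sin δ ≈ 0.537, b = sin(fδ)/sin δ ≈ 1.020.
p = a·p₁ + b·p₂ ≈ (0.861, 0.508, 0.041); φ = arcsin(p_z) ≈ 2.38°, λ = atan2(p_y, p_x) ≈ 30.54°.

≈ 2°N, 31°E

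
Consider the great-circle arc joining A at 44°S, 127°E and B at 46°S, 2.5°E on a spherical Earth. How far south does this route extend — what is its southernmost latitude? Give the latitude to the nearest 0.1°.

The great circle lies in the plane with unit normal n̂ = (p₁ × p₂)/|p₁ × p₂|.
Here n̂_z ≈ -0.422; the vertex latitude is φ_max = arccos|n̂_z| ≈ 65.0°.
Check via Clairaut: cos φ_max = |cos φ₁| · sin C = cos(44.0°)·sin(144.1°) ≈ 0.422, again giving ≈ 65.0°.

≈ 65.0°S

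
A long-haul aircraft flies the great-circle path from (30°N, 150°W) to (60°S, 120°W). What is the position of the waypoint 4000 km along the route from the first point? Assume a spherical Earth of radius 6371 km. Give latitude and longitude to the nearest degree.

Write both endpoints as unit vectors p₁, p₂ with components (cos φ cos λ, cos φ sin λ, sin φ).
The central angle between the endpoints is δ = arccos(p₁·p₂) ≈ 1.629 rad (93.3°). The total great-circle distance is δ·R ≈ 1.629 × 6371 ≈ 10377 km, so the target fraction is f = 4000/10377 ≈ 0.385.
Interpolate at f ≈ 0.385 with slerp weights a = sin((1−f)δ)/sin δ ≈ 0.843, b = sin(fδ)/sin δ ≈ 0.588.
p = a·p₁ + b·p₂ ≈ (-0.780, -0.620, -0.088); φ = arcsin(p_z) ≈ -5.04°, λ = atan2(p_y, p_x) ≈ -141.51°.

≈ (5°S, 142°W)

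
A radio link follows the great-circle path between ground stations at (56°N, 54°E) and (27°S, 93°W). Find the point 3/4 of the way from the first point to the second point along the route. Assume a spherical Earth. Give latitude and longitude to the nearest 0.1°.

≈ (4.6°N, 76.0°W)

From cos δ = sin φ₁ sin φ₂ + cos φ₁ cos φ₂ cos Δλ, the central angle is δ ≈ 2.489 rad (142.6°).
Interpolate at f = 3/4 with slerp weights a = sin((1−f)δ)/sin δ ≈ 0.959, b = sin(fδ)/sin δ ≈ 1.574.
p = a·p₁ + b·p₂ ≈ (0.242, -0.967, 0.080); φ = arcsin(p_z) ≈ 4.61°, λ = atan2(p_y, p_x) ≈ -75.96°.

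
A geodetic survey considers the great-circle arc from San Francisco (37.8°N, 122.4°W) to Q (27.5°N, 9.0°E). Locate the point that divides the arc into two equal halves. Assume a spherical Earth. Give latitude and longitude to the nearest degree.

From cos δ = sin φ₁ sin φ₂ + cos φ₁ cos φ₂ cos Δλ, the central angle is δ ≈ 1.752 rad (100.4°).
Interpolate at f = 1/2 with slerp weights a = sin((1−f)δ)/sin δ ≈ 0.781, b = sin(fδ)/sin δ ≈ 0.781.
p = a·p₁ + b·p₂ ≈ (0.354, -0.413, 0.839); φ = arcsin(p_z) ≈ 57.08°, λ = atan2(p_y, p_x) ≈ -49.41°.

≈ (57°N, 49°W)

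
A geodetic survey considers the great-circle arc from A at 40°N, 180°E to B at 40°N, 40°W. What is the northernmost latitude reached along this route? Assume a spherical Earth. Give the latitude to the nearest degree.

≈ 68°N

The great circle lies in the plane with unit normal n̂ = (p₁ × p₂)/|p₁ × p₂|.
Here n̂_z ≈ +0.377; the vertex latitude is φ_max = arccos|n̂_z| ≈ 67.8°.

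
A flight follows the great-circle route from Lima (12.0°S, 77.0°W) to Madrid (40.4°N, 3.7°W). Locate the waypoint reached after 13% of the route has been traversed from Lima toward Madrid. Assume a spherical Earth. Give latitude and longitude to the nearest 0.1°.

Convert each endpoint to a unit vector on the sphere (x = cos φ cos λ, y = cos φ sin λ, z = sin φ).
The central angle between the endpoints is δ = arccos(p₁·p₂) ≈ 1.491 rad (85.5°).
Interpolate at f = 0.13 with slerp weights a = sin((1−f)δ)/sin δ ≈ 0.966, b = sin(fδ)/sin δ ≈ 0.193.
p = a·p₁ + b·p₂ ≈ (0.359, -0.930, -0.076); φ = arcsin(p_z) ≈ -4.33°, λ = atan2(p_y, p_x) ≈ -68.87°.

≈ 4.3°S, 68.9°W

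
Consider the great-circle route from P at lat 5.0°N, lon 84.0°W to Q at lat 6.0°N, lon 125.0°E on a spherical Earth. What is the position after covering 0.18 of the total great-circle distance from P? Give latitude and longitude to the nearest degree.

≈ lat 14°N, lon 110°W

Convert each endpoint to a unit vector on the sphere (x = cos φ cos λ, y = cos φ sin λ, z = sin φ).
The central angle between the endpoints is δ = arccos(p₁·p₂) ≈ 2.601 rad (149.0°).
Interpolate at f = 0.18 with slerp weights a = sin((1−f)δ)/sin δ ≈ 1.644, b = sin(fδ)/sin δ ≈ 0.877.
p = a·p₁ + b·p₂ ≈ (-0.329, -0.915, 0.235); φ = arcsin(p_z) ≈ 13.59°, λ = atan2(p_y, p_x) ≈ -109.78°.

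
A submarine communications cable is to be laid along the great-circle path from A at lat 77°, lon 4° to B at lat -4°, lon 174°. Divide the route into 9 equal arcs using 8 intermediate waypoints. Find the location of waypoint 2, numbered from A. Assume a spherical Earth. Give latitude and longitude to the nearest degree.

≈ lat 79°, lon 162°

From cos δ = sin φ₁ sin φ₂ + cos φ₁ cos φ₂ cos Δλ, the central angle is δ ≈ 1.864 rad (106.8°).
Interpolate at f = 2/9 with slerp weights a = sin((1−f)δ)/sin δ ≈ 1.037, b = sin(fδ)/sin δ ≈ 0.420.
p = a·p₁ + b·p₂ ≈ (-0.184, 0.060, 0.981); φ = arcsin(p_z) ≈ 78.82°, λ = atan2(p_y, p_x) ≈ 161.95°.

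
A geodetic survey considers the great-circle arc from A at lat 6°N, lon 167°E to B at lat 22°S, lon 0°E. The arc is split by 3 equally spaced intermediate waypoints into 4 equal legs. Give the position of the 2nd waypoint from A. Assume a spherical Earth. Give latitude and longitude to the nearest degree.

≈ lat 50°S, lon 101°E

Write both endpoints as unit vectors p₁, p₂ with components (cos φ cos λ, cos φ sin λ, sin φ).
The central angle between the endpoints is δ = arccos(p₁·p₂) ≈ 2.787 rad (159.7°).
Interpolate at f = 2/4 with slerp weights a = sin((1−f)δ)/sin δ ≈ 2.831, b = sin(fδ)/sin δ ≈ 2.831.
p = a·p₁ + b·p₂ ≈ (-0.118, 0.633, -0.765); φ = arcsin(p_z) ≈ -49.88°, λ = atan2(p_y, p_x) ≈ 100.60°.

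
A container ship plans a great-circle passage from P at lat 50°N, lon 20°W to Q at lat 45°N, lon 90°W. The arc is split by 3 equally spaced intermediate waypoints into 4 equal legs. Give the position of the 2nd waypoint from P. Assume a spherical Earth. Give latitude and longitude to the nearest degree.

≈ lat 53°N, lon 57°W

Write both endpoints as unit vectors p₁, p₂ with components (cos φ cos λ, cos φ sin λ, sin φ).
The central angle between the endpoints is δ = arccos(p₁·p₂) ≈ 0.799 rad (45.8°).
Interpolate at f = 2/4 with slerp weights a = sin((1−f)δ)/sin δ ≈ 0.543, b = sin(fδ)/sin δ ≈ 0.543.
p = a·p₁ + b·p₂ ≈ (0.328, -0.503, 0.800); φ = arcsin(p_z) ≈ 53.09°, λ = atan2(p_y, p_x) ≈ -56.91°.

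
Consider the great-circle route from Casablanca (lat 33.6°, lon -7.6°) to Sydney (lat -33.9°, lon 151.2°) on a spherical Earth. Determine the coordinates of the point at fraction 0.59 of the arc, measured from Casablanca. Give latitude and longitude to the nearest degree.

≈ lat -9°, lon 83°

Convert each endpoint to a unit vector on the sphere (x = cos φ cos λ, y = cos φ sin λ, z = sin φ).
The central angle between the endpoints is δ = arccos(p₁·p₂) ≈ 2.834 rad (162.4°).
Interpolate at f = 0.59 with slerp weights a = sin((1−f)δ)/sin δ ≈ 3.035, b = sin(fδ)/sin δ ≈ 3.290.
p = a·p₁ + b·p₂ ≈ (0.113, 0.981, -0.156); φ = arcsin(p_z) ≈ -8.95°, λ = atan2(p_y, p_x) ≈ 83.46°.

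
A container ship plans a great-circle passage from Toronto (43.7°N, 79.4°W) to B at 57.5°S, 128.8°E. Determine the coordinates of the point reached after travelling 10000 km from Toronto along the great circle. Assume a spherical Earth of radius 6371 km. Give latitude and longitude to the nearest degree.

≈ 32°S, 132°W

Convert each endpoint to a unit vector on the sphere (x = cos φ cos λ, y = cos φ sin λ, z = sin φ).
The central angle between the endpoints is δ = arccos(p₁·p₂) ≈ 2.752 rad (157.7°). The total great-circle distance is δ·R ≈ 2.752 × 6371 ≈ 17532 km, so the target fraction is f = 10000/17532 ≈ 0.570.
Interpolate at f ≈ 0.570 with slerp weights a = sin((1−f)δ)/sin δ ≈ 2.436, b = sin(fδ)/sin δ ≈ 2.632.
p = a·p₁ + b·p₂ ≈ (-0.562, -0.629, -0.537); φ = arcsin(p_z) ≈ -32.48°, λ = atan2(p_y, p_x) ≈ -131.80°.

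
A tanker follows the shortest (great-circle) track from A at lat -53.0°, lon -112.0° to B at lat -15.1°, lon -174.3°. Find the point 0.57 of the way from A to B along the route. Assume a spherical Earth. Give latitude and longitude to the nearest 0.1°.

Convert each endpoint to a unit vector on the sphere (x = cos φ cos λ, y = cos φ sin λ, z = sin φ).
The central angle between the endpoints is δ = arccos(p₁·p₂) ≈ 1.072 rad (61.4°).
Interpolate at f = 0.57 with slerp weights a = sin((1−f)δ)/sin δ ≈ 0.507, b = sin(fδ)/sin δ ≈ 0.653.
p = a·p₁ + b·p₂ ≈ (-0.742, -0.345, -0.575); φ = arcsin(p_z) ≈ -35.08°, λ = atan2(p_y, p_x) ≈ -155.04°.

≈ lat -35.1°, lon -155.0°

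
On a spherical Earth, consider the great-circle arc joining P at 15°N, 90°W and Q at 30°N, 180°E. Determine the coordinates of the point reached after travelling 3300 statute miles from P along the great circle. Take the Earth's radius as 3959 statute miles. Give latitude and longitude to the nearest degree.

Convert each endpoint to a unit vector on the sphere (x = cos φ cos λ, y = cos φ sin λ, z = sin φ).
The central angle between the endpoints is δ = arccos(p₁·p₂) ≈ 1.441 rad (82.6°). The total great-circle distance is δ·R ≈ 1.441 × 3959 ≈ 5705 mi, so the target fraction is f = 3300/5705 ≈ 0.578.
Interpolate at f ≈ 0.578 with slerp weights a = sin((1−f)δ)/sin δ ≈ 0.576, b = sin(fδ)/sin δ ≈ 0.747.
p = a·p₁ + b·p₂ ≈ (-0.647, -0.556, 0.522); φ = arcsin(p_z) ≈ 31.49°, λ = atan2(p_y, p_x) ≈ -139.31°.

≈ 31°N, 139°W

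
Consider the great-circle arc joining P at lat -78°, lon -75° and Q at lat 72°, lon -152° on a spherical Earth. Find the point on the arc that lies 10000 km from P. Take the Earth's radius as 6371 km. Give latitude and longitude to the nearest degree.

≈ lat 8°, lon -124°

Convert each endpoint to a unit vector on the sphere (x = cos φ cos λ, y = cos φ sin λ, z = sin φ).
The central angle between the endpoints is δ = arccos(p₁·p₂) ≈ 2.728 rad (156.3°). The total great-circle distance is δ·R ≈ 2.728 × 6371 ≈ 17382 km, so the target fraction is f = 10000/17382 ≈ 0.575.
Interpolate at f ≈ 0.575 with slerp weights a = sin((1−f)δ)/sin δ ≈ 2.282, b = sin(fδ)/sin δ ≈ 2.490.
p = a·p₁ + b·p₂ ≈ (-0.557, -0.819, 0.136); φ = arcsin(p_z) ≈ 7.84°, λ = atan2(p_y, p_x) ≈ -124.19°.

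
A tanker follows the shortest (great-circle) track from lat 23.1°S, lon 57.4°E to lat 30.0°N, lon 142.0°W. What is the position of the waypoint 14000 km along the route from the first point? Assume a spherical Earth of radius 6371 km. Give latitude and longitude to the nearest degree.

≈ lat 34°N, lon 176°E

Write both endpoints as unit vectors p₁, p₂ with components (cos φ cos λ, cos φ sin λ, sin φ).
The central angle between the endpoints is δ = arccos(p₁·p₂) ≈ 2.816 rad (161.4°). The total great-circle distance is δ·R ≈ 2.816 × 6371 ≈ 17942 km, so the target fraction is f = 14000/17942 ≈ 0.780.
Interpolate at f ≈ 0.780 with slerp weights a = sin((1−f)δ)/sin δ ≈ 1.814, b = sin(fδ)/sin δ ≈ 2.534.
p = a·p₁ + b·p₂ ≈ (-0.830, 0.055, 0.555); φ = arcsin(p_z) ≈ 33.71°, λ = atan2(p_y, p_x) ≈ 176.21°.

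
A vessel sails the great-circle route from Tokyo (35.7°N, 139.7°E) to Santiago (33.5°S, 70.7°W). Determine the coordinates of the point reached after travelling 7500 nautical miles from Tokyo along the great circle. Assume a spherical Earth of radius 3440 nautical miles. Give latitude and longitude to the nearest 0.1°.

Write both endpoints as unit vectors p₁, p₂ with components (cos φ cos λ, cos φ sin λ, sin φ).
The central angle between the endpoints is δ = arccos(p₁·p₂) ≈ 2.705 rad (155.0°). The total great-circle distance is δ·R ≈ 2.705 × 3440 ≈ 9305 nmi, so the target fraction is f = 7500/9305 ≈ 0.806.
Interpolate at f ≈ 0.806 with slerp weights a = sin((1−f)δ)/sin δ ≈ 1.184, b = sin(fδ)/sin δ ≈ 1.939.
p = a·p₁ + b·p₂ ≈ (-0.199, -0.904, -0.379); φ = arcsin(p_z) ≈ -22.27°, λ = atan2(p_y, p_x) ≈ -102.43°.

≈ 22.3°S, 102.4°W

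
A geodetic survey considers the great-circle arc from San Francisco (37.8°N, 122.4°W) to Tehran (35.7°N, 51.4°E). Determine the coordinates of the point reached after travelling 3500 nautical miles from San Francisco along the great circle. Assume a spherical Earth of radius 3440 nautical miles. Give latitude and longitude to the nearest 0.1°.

≈ 82.5°N, 20.8°E

Write both endpoints as unit vectors p₁, p₂ with components (cos φ cos λ, cos φ sin λ, sin φ).
The central angle between the endpoints is δ = arccos(p₁·p₂) ≈ 1.855 rad (106.3°). The total great-circle distance is δ·R ≈ 1.855 × 3440 ≈ 6381 nmi, so the target fraction is f = 3500/6381 ≈ 0.549.
Interpolate at f ≈ 0.549 with slerp weights a = sin((1−f)δ)/sin δ ≈ 0.774, b = sin(fδ)/sin δ ≈ 0.886.
p = a·p₁ + b·p₂ ≈ (0.121, 0.046, 0.992); φ = arcsin(p_z) ≈ 82.54°, λ = atan2(p_y, p_x) ≈ 20.82°.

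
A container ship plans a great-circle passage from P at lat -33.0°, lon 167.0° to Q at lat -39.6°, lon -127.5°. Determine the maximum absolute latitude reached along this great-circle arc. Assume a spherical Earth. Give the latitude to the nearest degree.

The great circle lies in the plane with unit normal n̂ = (p₁ × p₂)/|p₁ × p₂|.
Here n̂_z ≈ +0.746; the vertex latitude is φ_max = arccos|n̂_z| ≈ 41.8°.

≈ -42°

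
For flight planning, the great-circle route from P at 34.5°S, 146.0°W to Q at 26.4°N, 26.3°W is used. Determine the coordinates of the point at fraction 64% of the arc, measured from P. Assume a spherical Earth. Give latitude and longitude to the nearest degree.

≈ 2°N, 67°W

Convert each endpoint to a unit vector on the sphere (x = cos φ cos λ, y = cos φ sin λ, z = sin φ).
The central angle between the endpoints is δ = arccos(p₁·p₂) ≈ 2.236 rad (128.1°).
Interpolate at f = 0.64 with slerp weights a = sin((1−f)δ)/sin δ ≈ 0.917, b = sin(fδ)/sin δ ≈ 1.259.
p = a·p₁ + b·p₂ ≈ (0.385, -0.922, 0.041); φ = arcsin(p_z) ≈ 2.33°, λ = atan2(p_y, p_x) ≈ -67.35°.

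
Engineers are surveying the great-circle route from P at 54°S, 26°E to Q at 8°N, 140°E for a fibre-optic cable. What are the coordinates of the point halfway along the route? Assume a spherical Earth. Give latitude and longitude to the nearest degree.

Convert each endpoint to a unit vector on the sphere (x = cos φ cos λ, y = cos φ sin λ, z = sin φ).
The central angle between the endpoints is δ = arccos(p₁·p₂) ≈ 1.928 rad (110.4°).
Interpolate at f = 1/2 with slerp weights a = sin((1−f)δ)/sin δ ≈ 0.877, b = sin(fδ)/sin δ ≈ 0.877.
p = a·p₁ + b·p₂ ≈ (-0.202, 0.784, -0.587); φ = arcsin(p_z) ≈ -35.96°, λ = atan2(p_y, p_x) ≈ 104.44°.

≈ 36°S, 104°E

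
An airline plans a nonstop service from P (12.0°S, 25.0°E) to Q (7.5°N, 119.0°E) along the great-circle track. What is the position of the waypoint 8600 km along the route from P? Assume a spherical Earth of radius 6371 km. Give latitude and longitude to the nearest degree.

The haversine formula gives a central angle δ ≈ 1.666 rad (95.4°) between the endpoints. The total great-circle distance is δ·R ≈ 1.666 × 6371 ≈ 10612 km, so the target fraction is f = 8600/10612 ≈ 0.810.
Interpolate at f ≈ 0.810 with slerp weights a = sin((1−f)δ)/sin δ ≈ 0.312, b = sin(fδ)/sin δ ≈ 0.980.
p = a·p₁ + b·p₂ ≈ (-0.194, 0.979, 0.063); φ = arcsin(p_z) ≈ 3.62°, λ = atan2(p_y, p_x) ≈ 101.24°.

≈ (4°N, 101°E)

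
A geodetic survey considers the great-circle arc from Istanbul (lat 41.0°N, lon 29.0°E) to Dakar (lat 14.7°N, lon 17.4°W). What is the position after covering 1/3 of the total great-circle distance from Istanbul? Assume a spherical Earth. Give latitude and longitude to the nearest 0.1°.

Convert each endpoint to a unit vector on the sphere (x = cos φ cos λ, y = cos φ sin λ, z = sin φ).
The central angle between the endpoints is δ = arccos(p₁·p₂) ≈ 0.837 rad (47.9°).
Interpolate at f = 1/3 with slerp weights a = sin((1−f)δ)/sin δ ≈ 0.713, b = sin(fδ)/sin δ ≈ 0.371.
p = a·p₁ + b·p₂ ≈ (0.813, 0.154, 0.562); φ = arcsin(p_z) ≈ 34.18°, λ = atan2(p_y, p_x) ≈ 10.70°.

≈ lat 34.2°N, lon 10.7°E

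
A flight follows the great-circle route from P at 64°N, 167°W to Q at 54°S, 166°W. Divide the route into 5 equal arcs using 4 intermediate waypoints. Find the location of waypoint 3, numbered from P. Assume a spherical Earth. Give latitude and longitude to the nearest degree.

Convert each endpoint to a unit vector on the sphere (x = cos φ cos λ, y = cos φ sin λ, z = sin φ).
The central angle between the endpoints is δ = arccos(p₁·p₂) ≈ 2.060 rad (118.0°).
Interpolate at f = 3/5 with slerp weights a = sin((1−f)δ)/sin δ ≈ 0.831, b = sin(fδ)/sin δ ≈ 1.070.
p = a·p₁ + b·p₂ ≈ (-0.965, -0.234, -0.118); φ = arcsin(p_z) ≈ -6.80°, λ = atan2(p_y, p_x) ≈ -166.37°.

≈ 7°S, 166°W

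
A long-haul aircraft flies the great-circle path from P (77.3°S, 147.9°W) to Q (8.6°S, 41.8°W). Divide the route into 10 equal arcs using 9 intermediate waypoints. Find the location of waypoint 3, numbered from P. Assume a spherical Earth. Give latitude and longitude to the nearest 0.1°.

Convert each endpoint to a unit vector on the sphere (x = cos φ cos λ, y = cos φ sin λ, z = sin φ).
The central angle between the endpoints is δ = arccos(p₁·p₂) ≈ 1.485 rad (85.1°).
Interpolate at f = 3/10 with slerp weights a = sin((1−f)δ)/sin δ ≈ 0.865, b = sin(fδ)/sin δ ≈ 0.433.
p = a·p₁ + b·p₂ ≈ (0.158, -0.386, -0.909); φ = arcsin(p_z) ≈ -65.35°, λ = atan2(p_y, p_x) ≈ -67.79°.

≈ (65.3°S, 67.8°W)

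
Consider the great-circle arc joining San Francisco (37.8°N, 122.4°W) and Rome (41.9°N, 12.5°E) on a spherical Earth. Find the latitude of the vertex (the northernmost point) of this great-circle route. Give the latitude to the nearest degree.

≈ 65°N

The great circle lies in the plane with unit normal n̂ = (p₁ × p₂)/|p₁ × p₂|.
Here n̂_z ≈ +0.417; the vertex latitude is φ_max = arccos|n̂_z| ≈ 65.4°.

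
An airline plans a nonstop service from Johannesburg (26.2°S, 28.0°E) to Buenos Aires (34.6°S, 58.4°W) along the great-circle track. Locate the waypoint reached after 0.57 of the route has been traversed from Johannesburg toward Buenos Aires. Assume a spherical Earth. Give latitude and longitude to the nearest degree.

≈ 39°S, 19°W

The haversine formula gives a central angle δ ≈ 1.269 rad (72.7°) between the endpoints.
Interpolate at f = 0.57 with slerp weights a = sin((1−f)δ)/sin δ ≈ 0.544, b = sin(fδ)/sin δ ≈ 0.693.
p = a·p₁ + b·p₂ ≈ (0.730, -0.257, -0.634); φ = arcsin(p_z) ≈ -39.32°, λ = atan2(p_y, p_x) ≈ -19.41°.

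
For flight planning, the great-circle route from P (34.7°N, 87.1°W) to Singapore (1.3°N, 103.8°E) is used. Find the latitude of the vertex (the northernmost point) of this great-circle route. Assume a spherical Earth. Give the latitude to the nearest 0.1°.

≈ 75.2°N

The great circle lies in the plane with unit normal n̂ = (p₁ × p₂)/|p₁ × p₂|.
Here n̂_z ≈ -0.256; the vertex latitude is φ_max = arccos|n̂_z| ≈ 75.2°.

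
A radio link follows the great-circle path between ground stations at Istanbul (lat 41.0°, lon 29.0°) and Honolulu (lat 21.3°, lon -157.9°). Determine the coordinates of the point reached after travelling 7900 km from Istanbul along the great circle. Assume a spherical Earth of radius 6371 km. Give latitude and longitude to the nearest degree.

≈ lat 67°, lon -169°

Convert each endpoint to a unit vector on the sphere (x = cos φ cos λ, y = cos φ sin λ, z = sin φ).
The central angle between the endpoints is δ = arccos(p₁·p₂) ≈ 2.049 rad (117.4°). The total great-circle distance is δ·R ≈ 2.049 × 6371 ≈ 13051 km, so the target fraction is f = 7900/13051 ≈ 0.605.
Interpolate at f ≈ 0.605 with slerp weights a = sin((1−f)δ)/sin δ ≈ 0.814, b = sin(fδ)/sin δ ≈ 1.065.
p = a·p₁ + b·p₂ ≈ (-0.382, -0.075, 0.921); φ = arcsin(p_z) ≈ 67.10°, λ = atan2(p_y, p_x) ≈ -168.84°.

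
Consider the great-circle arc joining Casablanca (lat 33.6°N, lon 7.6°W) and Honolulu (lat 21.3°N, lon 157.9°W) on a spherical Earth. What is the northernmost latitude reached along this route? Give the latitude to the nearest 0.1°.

The great circle lies in the plane with unit normal n̂ = (p₁ × p₂)/|p₁ × p₂|.
Here n̂_z ≈ -0.436; the vertex latitude is φ_max = arccos|n̂_z| ≈ 64.1°.
Check via Clairaut: cos φ_max = |cos φ₁| · sin C = cos(33.6°)·sin(31.6°) ≈ 0.436, again giving ≈ 64.1°.

≈ 64.1°N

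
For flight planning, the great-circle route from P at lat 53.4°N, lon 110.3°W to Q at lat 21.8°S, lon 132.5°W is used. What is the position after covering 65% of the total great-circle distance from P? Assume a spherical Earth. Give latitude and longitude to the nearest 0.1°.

Write both endpoints as unit vectors p₁, p₂ with components (cos φ cos λ, cos φ sin λ, sin φ).
The central angle between the endpoints is δ = arccos(p₁·p₂) ≈ 1.355 rad (77.6°).
Interpolate at f = 0.65 with slerp weights a = sin((1−f)δ)/sin δ ≈ 0.467, b = sin(fδ)/sin δ ≈ 0.789.
p = a·p₁ + b·p₂ ≈ (-0.592, -0.802, 0.082); φ = arcsin(p_z) ≈ 4.71°, λ = atan2(p_y, p_x) ≈ -126.43°.

≈ lat 4.7°N, lon 126.4°W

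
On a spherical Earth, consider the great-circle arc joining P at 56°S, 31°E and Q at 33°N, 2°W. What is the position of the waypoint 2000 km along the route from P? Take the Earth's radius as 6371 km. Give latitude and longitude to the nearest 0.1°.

≈ 39.4°S, 20.5°E

Write both endpoints as unit vectors p₁, p₂ with components (cos φ cos λ, cos φ sin λ, sin φ).
The central angle between the endpoints is δ = arccos(p₁·p₂) ≈ 1.629 rad (93.3°). The total great-circle distance is δ·R ≈ 1.629 × 6371 ≈ 10379 km, so the target fraction is f = 2000/10379 ≈ 0.193.
Interpolate at f ≈ 0.193 with slerp weights a = sin((1−f)δ)/sin δ ≈ 0.969, b = sin(fδ)/sin δ ≈ 0.309.
p = a·p₁ + b·p₂ ≈ (0.724, 0.270, -0.635); φ = arcsin(p_z) ≈ -39.42°, λ = atan2(p_y, p_x) ≈ 20.46°.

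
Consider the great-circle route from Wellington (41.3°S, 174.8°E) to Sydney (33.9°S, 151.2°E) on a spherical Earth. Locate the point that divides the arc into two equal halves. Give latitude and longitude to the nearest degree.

Convert each endpoint to a unit vector on the sphere (x = cos φ cos λ, y = cos φ sin λ, z = sin φ).
The central angle between the endpoints is δ = arccos(p₁·p₂) ≈ 0.350 rad (20.0°).
Interpolate at f = 1/2 with slerp weights a = sin((1−f)δ)/sin δ ≈ 0.508, b = sin(fδ)/sin δ ≈ 0.508.
p = a·p₁ + b·p₂ ≈ (-0.749, 0.238, -0.618); φ = arcsin(p_z) ≈ -38.19°, λ = atan2(p_y, p_x) ≈ 162.40°.

≈ (38°S, 162°E)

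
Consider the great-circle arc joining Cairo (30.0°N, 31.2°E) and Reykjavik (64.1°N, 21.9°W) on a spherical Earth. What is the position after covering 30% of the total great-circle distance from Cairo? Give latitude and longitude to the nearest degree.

≈ 42°N, 22°E

From cos δ = sin φ₁ sin φ₂ + cos φ₁ cos φ₂ cos Δλ, the central angle is δ ≈ 0.827 rad (47.4°).
Interpolate at f = 0.30 with slerp weights a = sin((1−f)δ)/sin δ ≈ 0.743, b = sin(fδ)/sin δ ≈ 0.334.
p = a·p₁ + b·p₂ ≈ (0.686, 0.279, 0.672); φ = arcsin(p_z) ≈ 42.22°, λ = atan2(p_y, p_x) ≈ 22.14°.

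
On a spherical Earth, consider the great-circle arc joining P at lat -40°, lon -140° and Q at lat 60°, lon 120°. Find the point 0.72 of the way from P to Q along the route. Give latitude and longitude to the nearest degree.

≈ lat 39°, lon 166°

Convert each endpoint to a unit vector on the sphere (x = cos φ cos λ, y = cos φ sin λ, z = sin φ).
The central angle between the endpoints is δ = arccos(p₁·p₂) ≈ 2.244 rad (128.5°).
Interpolate at f = 0.72 with slerp weights a = sin((1−f)δ)/sin δ ≈ 0.751, b = sin(fδ)/sin δ ≈ 1.277.
p = a·p₁ + b·p₂ ≈ (-0.760, 0.183, 0.623); φ = arcsin(p_z) ≈ 38.55°, λ = atan2(p_y, p_x) ≈ 166.46°.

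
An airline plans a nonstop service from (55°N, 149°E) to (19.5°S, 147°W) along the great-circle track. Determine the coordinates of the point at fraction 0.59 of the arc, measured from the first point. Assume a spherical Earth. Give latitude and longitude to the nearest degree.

Write both endpoints as unit vectors p₁, p₂ with components (cos φ cos λ, cos φ sin λ, sin φ).
The central angle between the endpoints is δ = arccos(p₁·p₂) ≈ 1.607 rad (92.1°).
Interpolate at f = 0.59 with slerp weights a = sin((1−f)δ)/sin δ ≈ 0.613, b = sin(fδ)/sin δ ≈ 0.813.
p = a·p₁ + b·p₂ ≈ (-0.944, -0.236, 0.231); φ = arcsin(p_z) ≈ 13.33°, λ = atan2(p_y, p_x) ≈ -165.94°.

≈ (13°N, 166°W)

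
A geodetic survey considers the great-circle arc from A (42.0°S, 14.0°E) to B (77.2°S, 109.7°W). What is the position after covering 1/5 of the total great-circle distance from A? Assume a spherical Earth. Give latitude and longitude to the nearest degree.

Convert each endpoint to a unit vector on the sphere (x = cos φ cos λ, y = cos φ sin λ, z = sin φ).
The central angle between the endpoints is δ = arccos(p₁·p₂) ≈ 0.975 rad (55.9°).
Interpolate at f = 1/5 with slerp weights a = sin((1−f)δ)/sin δ ≈ 0.850, b = sin(fδ)/sin δ ≈ 0.234.
p = a·p₁ + b·p₂ ≈ (0.595, 0.104, -0.797); φ = arcsin(p_z) ≈ -52.83°, λ = atan2(p_y, p_x) ≈ 9.90°.

≈ (53°S, 10°E)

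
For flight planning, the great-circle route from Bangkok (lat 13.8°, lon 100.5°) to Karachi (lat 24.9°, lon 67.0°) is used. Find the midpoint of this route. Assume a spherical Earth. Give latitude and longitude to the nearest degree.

≈ lat 20°, lon 84°

From cos δ = sin φ₁ sin φ₂ + cos φ₁ cos φ₂ cos Δλ, the central angle is δ ≈ 0.583 rad (33.4°).
Interpolate at f = 1/2 with slerp weights a = sin((1−f)δ)/sin δ ≈ 0.522, b = sin(fδ)/sin δ ≈ 0.522.
p = a·p₁ + b·p₂ ≈ (0.093, 0.934, 0.344); φ = arcsin(p_z) ≈ 20.14°, λ = atan2(p_y, p_x) ≈ 84.34°.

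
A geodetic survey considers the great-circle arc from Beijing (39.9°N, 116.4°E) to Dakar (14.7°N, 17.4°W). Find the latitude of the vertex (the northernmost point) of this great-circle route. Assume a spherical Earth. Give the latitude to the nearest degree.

≈ 55°N

The great circle lies in the plane with unit normal n̂ = (p₁ × p₂)/|p₁ × p₂|.
Here n̂_z ≈ -0.572; the vertex latitude is φ_max = arccos|n̂_z| ≈ 55.1°.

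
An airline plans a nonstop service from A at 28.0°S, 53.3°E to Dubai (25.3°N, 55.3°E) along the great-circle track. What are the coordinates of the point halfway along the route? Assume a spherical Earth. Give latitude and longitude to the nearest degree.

Write both endpoints as unit vectors p₁, p₂ with components (cos φ cos λ, cos φ sin λ, sin φ).
The central angle between the endpoints is δ = arccos(p₁·p₂) ≈ 0.931 rad (53.3°).
Interpolate at f = 1/2 with slerp weights a = sin((1−f)δ)/sin δ ≈ 0.560, b = sin(fδ)/sin δ ≈ 0.560.
p = a·p₁ + b·p₂ ≈ (0.583, 0.812, -0.024); φ = arcsin(p_z) ≈ -1.35°, λ = atan2(p_y, p_x) ≈ 54.31°.

≈ 1°S, 54°E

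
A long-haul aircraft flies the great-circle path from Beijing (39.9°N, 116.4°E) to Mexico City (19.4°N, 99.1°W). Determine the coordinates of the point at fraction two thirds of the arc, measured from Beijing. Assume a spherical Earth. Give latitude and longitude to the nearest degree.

The haversine formula gives a central angle δ ≈ 1.956 rad (112.1°) between the endpoints.
Interpolate at f = 2/3 with slerp weights a = sin((1−f)δ)/sin δ ≈ 0.655, b = sin(fδ)/sin δ ≈ 1.041.
p = a·p₁ + b·p₂ ≈ (-0.379, -0.520, 0.766); φ = arcsin(p_z) ≈ 49.99°, λ = atan2(p_y, p_x) ≈ -126.09°.

≈ 50°N, 126°W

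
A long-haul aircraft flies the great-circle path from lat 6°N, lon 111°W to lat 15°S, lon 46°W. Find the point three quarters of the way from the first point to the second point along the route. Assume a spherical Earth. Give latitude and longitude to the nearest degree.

≈ lat 11°S, lon 63°W

Write both endpoints as unit vectors p₁, p₂ with components (cos φ cos λ, cos φ sin λ, sin φ).
The central angle between the endpoints is δ = arccos(p₁·p₂) ≈ 1.182 rad (67.7°).
Interpolate at f = 3/4 with slerp weights a = sin((1−f)δ)/sin δ ≈ 0.315, b = sin(fδ)/sin δ ≈ 0.837.
p = a·p₁ + b·p₂ ≈ (0.450, -0.874, -0.184); φ = arcsin(p_z) ≈ -10.59°, λ = atan2(p_y, p_x) ≈ -62.77°.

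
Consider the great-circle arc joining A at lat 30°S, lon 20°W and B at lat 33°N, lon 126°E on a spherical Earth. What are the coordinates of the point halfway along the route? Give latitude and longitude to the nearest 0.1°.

≈ lat 5.1°N, lon 50.0°E

Write both endpoints as unit vectors p₁, p₂ with components (cos φ cos λ, cos φ sin λ, sin φ).
The central angle between the endpoints is δ = arccos(p₁·p₂) ≈ 2.635 rad (151.0°).
Interpolate at f = 1/2 with slerp weights a = sin((1−f)δ)/sin δ ≈ 1.996, b = sin(fδ)/sin δ ≈ 1.996.
p = a·p₁ + b·p₂ ≈ (0.640, 0.763, 0.089); φ = arcsin(p_z) ≈ 5.11°, λ = atan2(p_y, p_x) ≈ 50.00°.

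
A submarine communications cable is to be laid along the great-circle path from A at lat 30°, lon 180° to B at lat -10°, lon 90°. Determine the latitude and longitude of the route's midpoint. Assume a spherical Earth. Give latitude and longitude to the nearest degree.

≈ lat 14°, lon 131°

From cos δ = sin φ₁ sin φ₂ + cos φ₁ cos φ₂ cos Δλ, the central angle is δ ≈ 1.658 rad (95.0°).
Interpolate at f = 1/2 with slerp weights a = sin((1−f)δ)/sin δ ≈ 0.740, b = sin(fδ)/sin δ ≈ 0.740.
p = a·p₁ + b·p₂ ≈ (-0.641, 0.729, 0.241); φ = arcsin(p_z) ≈ 13.97°, λ = atan2(p_y, p_x) ≈ 131.33°.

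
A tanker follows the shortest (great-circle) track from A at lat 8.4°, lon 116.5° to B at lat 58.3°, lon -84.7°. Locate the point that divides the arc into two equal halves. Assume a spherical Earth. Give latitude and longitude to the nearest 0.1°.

From cos δ = sin φ₁ sin φ₂ + cos φ₁ cos φ₂ cos Δλ, the central angle is δ ≈ 1.939 rad (111.1°).
Interpolate at f = 1/2 with slerp weights a = sin((1−f)δ)/sin δ ≈ 0.884, b = sin(fδ)/sin δ ≈ 0.884.
p = a·p₁ + b·p₂ ≈ (-0.347, 0.320, 0.881); φ = arcsin(p_z) ≈ 61.81°, λ = atan2(p_y, p_x) ≈ 137.33°.

≈ lat 61.8°, lon 137.3°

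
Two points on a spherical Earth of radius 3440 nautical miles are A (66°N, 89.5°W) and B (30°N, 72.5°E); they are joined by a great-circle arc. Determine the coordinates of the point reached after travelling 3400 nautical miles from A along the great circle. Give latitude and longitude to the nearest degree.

Convert each endpoint to a unit vector on the sphere (x = cos φ cos λ, y = cos φ sin λ, z = sin φ).
The central angle between the endpoints is δ = arccos(p₁·p₂) ≈ 1.449 rad (83.0°). The total great-circle distance is δ·R ≈ 1.449 × 3440 ≈ 4984 nmi, so the target fraction is f = 3400/4984 ≈ 0.682.
Interpolate at f ≈ 0.682 with slerp weights a = sin((1−f)δ)/sin δ ≈ 0.448, b = sin(fδ)/sin δ ≈ 0.841.
p = a·p₁ + b·p₂ ≈ (0.221, 0.513, 0.830); φ = arcsin(p_z) ≈ 56.06°, λ = atan2(p_y, p_x) ≈ 66.72°.

≈ (56°N, 67°E)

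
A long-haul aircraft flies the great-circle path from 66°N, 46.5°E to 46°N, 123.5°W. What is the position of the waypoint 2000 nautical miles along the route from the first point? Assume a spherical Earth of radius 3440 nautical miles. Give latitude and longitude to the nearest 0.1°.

≈ 80.0°N, 109.1°W

From cos δ = sin φ₁ sin φ₂ + cos φ₁ cos φ₂ cos Δλ, the central angle is δ ≈ 1.182 rad (67.7°). The total great-circle distance is δ·R ≈ 1.182 × 3440 ≈ 4067 nmi, so the target fraction is f = 2000/4067 ≈ 0.492.
Interpolate at f ≈ 0.492 with slerp weights a = sin((1−f)δ)/sin δ ≈ 0.611, b = sin(fδ)/sin δ ≈ 0.593.
p = a·p₁ + b·p₂ ≈ (-0.057, -0.164, 0.985); φ = arcsin(p_z) ≈ 80.04°, λ = atan2(p_y, p_x) ≈ -109.06°.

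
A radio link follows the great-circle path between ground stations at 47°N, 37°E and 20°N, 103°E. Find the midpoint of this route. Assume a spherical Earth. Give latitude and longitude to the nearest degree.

Convert each endpoint to a unit vector on the sphere (x = cos φ cos λ, y = cos φ sin λ, z = sin φ).
The central angle between the endpoints is δ = arccos(p₁·p₂) ≈ 1.035 rad (59.3°).
Interpolate at f = 1/2 with slerp weights a = sin((1−f)δ)/sin δ ≈ 0.575, b = sin(fδ)/sin δ ≈ 0.575.
p = a·p₁ + b·p₂ ≈ (0.192, 0.763, 0.617); φ = arcsin(p_z) ≈ 38.13°, λ = atan2(p_y, p_x) ≈ 75.89°.

≈ 38°N, 76°E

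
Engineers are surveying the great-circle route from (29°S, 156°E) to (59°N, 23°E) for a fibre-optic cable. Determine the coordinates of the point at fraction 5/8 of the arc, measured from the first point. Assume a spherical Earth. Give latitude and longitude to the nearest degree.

≈ (44°N, 107°E)

Convert each endpoint to a unit vector on the sphere (x = cos φ cos λ, y = cos φ sin λ, z = sin φ).
The central angle between the endpoints is δ = arccos(p₁·p₂) ≈ 2.379 rad (136.3°).
Interpolate at f = 5/8 with slerp weights a = sin((1−f)δ)/sin δ ≈ 1.126, b = sin(fδ)/sin δ ≈ 1.442.
p = a·p₁ + b·p₂ ≈ (-0.216, 0.691, 0.690); φ = arcsin(p_z) ≈ 43.62°, λ = atan2(p_y, p_x) ≈ 107.38°.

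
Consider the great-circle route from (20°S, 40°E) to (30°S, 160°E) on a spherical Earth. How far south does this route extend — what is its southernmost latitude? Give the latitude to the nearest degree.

The great circle lies in the plane with unit normal n̂ = (p₁ × p₂)/|p₁ × p₂|.
Here n̂_z ≈ +0.725; the vertex latitude is φ_max = arccos|n̂_z| ≈ 43.5°.

≈ 44°S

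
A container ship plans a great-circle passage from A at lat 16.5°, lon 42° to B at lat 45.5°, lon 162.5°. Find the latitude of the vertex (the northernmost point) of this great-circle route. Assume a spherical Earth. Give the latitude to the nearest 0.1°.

≈ 54.2°

The great circle lies in the plane with unit normal n̂ = (p₁ × p₂)/|p₁ × p₂|.
Here n̂_z ≈ +0.585; the vertex latitude is φ_max = arccos|n̂_z| ≈ 54.2°.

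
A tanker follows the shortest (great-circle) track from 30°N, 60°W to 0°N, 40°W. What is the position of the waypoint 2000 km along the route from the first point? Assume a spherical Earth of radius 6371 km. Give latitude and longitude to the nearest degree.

≈ 15°N, 49°W

Write both endpoints as unit vectors p₁, p₂ with components (cos φ cos λ, cos φ sin λ, sin φ).
The central angle between the endpoints is δ = arccos(p₁·p₂) ≈ 0.620 rad (35.5°). The total great-circle distance is δ·R ≈ 0.620 × 6371 ≈ 3951 km, so the target fraction is f = 2000/3951 ≈ 0.506.
Interpolate at f ≈ 0.506 with slerp weights a = sin((1−f)δ)/sin δ ≈ 0.519, b = sin(fδ)/sin δ ≈ 0.531.
p = a·p₁ + b·p₂ ≈ (0.632, -0.731, 0.259); φ = arcsin(p_z) ≈ 15.03°, λ = atan2(p_y, p_x) ≈ -49.15°.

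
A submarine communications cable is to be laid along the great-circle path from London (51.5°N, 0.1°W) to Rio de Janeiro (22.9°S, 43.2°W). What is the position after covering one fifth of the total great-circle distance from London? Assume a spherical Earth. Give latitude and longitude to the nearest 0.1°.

≈ (37.7°N, 13.4°W)

Convert each endpoint to a unit vector on the sphere (x = cos φ cos λ, y = cos φ sin λ, z = sin φ).
The central angle between the endpoints is δ = arccos(p₁·p₂) ≈ 1.456 rad (83.4°).
Interpolate at f = 1/5 with slerp weights a = sin((1−f)δ)/sin δ ≈ 0.925, b = sin(fδ)/sin δ ≈ 0.289.
p = a·p₁ + b·p₂ ≈ (0.770, -0.183, 0.611); φ = arcsin(p_z) ≈ 37.69°, λ = atan2(p_y, p_x) ≈ -13.39°.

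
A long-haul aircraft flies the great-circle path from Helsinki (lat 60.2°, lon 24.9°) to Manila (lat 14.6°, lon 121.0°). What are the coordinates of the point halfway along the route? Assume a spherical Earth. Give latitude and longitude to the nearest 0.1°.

≈ lat 47.1°, lon 92.6°

Convert each endpoint to a unit vector on the sphere (x = cos φ cos λ, y = cos φ sin λ, z = sin φ).
The central angle between the endpoints is δ = arccos(p₁·p₂) ≈ 1.402 rad (80.3°).
Interpolate at f = 1/2 with slerp weights a = sin((1−f)δ)/sin δ ≈ 0.654, b = sin(fδ)/sin δ ≈ 0.654.
p = a·p₁ + b·p₂ ≈ (-0.031, 0.680, 0.733); φ = arcsin(p_z) ≈ 47.12°, λ = atan2(p_y, p_x) ≈ 92.63°.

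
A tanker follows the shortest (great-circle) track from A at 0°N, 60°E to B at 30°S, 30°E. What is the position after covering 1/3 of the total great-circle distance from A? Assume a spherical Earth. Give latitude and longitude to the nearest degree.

Write both endpoints as unit vectors p₁, p₂ with components (cos φ cos λ, cos φ sin λ, sin φ).
The central angle between the endpoints is δ = arccos(p₁·p₂) ≈ 0.723 rad (41.4°).
Interpolate at f = 1/3 with slerp weights a = sin((1−f)δ)/sin δ ≈ 0.701, b = sin(fδ)/sin δ ≈ 0.361.
p = a·p₁ + b·p₂ ≈ (0.621, 0.763, -0.180); φ = arcsin(p_z) ≈ -10.39°, λ = atan2(p_y, p_x) ≈ 50.86°.

≈ 10°S, 51°E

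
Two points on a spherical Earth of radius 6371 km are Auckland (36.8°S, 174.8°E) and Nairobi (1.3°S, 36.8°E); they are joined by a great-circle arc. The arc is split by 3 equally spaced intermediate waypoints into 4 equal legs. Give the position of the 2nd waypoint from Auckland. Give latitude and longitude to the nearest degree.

≈ 43°S, 90°E

Write both endpoints as unit vectors p₁, p₂ with components (cos φ cos λ, cos φ sin λ, sin φ).
The central angle between the endpoints is δ = arccos(p₁·p₂) ≈ 2.191 rad (125.5°).
Interpolate at f = 2/4 with slerp weights a = sin((1−f)δ)/sin δ ≈ 1.093, b = sin(fδ)/sin δ ≈ 1.093.
p = a·p₁ + b·p₂ ≈ (0.003, 0.734, -0.679); φ = arcsin(p_z) ≈ -42.80°, λ = atan2(p_y, p_x) ≈ 89.74°.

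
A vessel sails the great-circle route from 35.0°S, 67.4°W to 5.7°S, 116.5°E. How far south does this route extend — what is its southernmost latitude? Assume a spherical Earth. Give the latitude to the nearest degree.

The great circle lies in the plane with unit normal n̂ = (p₁ × p₂)/|p₁ × p₂|.
Here n̂_z ≈ -0.085; the vertex latitude is φ_max = arccos|n̂_z| ≈ 85.1°.
Check via Clairaut: cos φ_max = |cos φ₁| · sin C = cos(35.0°)·sin(174.1°) ≈ 0.085, again giving ≈ 85.1°.

≈ 85°S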